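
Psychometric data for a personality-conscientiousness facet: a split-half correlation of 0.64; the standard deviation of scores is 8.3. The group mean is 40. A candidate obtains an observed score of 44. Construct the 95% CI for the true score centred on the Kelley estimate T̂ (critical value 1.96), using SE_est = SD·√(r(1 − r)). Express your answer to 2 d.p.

Full-length reliability (Spearman-Brown) = 2(0.64)/(1+0.64) ≈ 0.7805
Estimated true score = 0.7805·44 + (1 − 0.7805)·40 ≈ 43.1220
SE_est = 8.3000·√[r(1 − r)] ≈ 3.4355
CI = 43.1220 ± 1.96 · 3.4355 → [36.3884, 49.8555]

[36.39, 49.86]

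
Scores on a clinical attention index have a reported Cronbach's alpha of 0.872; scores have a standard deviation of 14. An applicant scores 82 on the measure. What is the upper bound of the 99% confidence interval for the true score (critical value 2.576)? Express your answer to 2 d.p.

SEM = 14.0000 * √(1 − 0.8720) = 14.0000 * √0.1280 ≃ 14.0000 * 0.3578 ≃ 5.0088
Margin = 2.576 * 5.0088 ≃ 12.9026
Upper limit = 82 + 12.9026 ≃ 94.9026

94.90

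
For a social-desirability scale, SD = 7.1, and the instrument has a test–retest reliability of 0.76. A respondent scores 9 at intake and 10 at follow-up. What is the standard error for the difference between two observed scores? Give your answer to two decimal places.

SEM = 7.100×√(1 − 0.760) ≈ 3.478
SE_diff = √2 × SEM ≈ 4.919

4.92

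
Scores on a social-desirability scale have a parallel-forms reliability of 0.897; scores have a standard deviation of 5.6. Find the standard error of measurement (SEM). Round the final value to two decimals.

1.80

SEM = 5.600×√(1 − 0.897) ≈ 1.797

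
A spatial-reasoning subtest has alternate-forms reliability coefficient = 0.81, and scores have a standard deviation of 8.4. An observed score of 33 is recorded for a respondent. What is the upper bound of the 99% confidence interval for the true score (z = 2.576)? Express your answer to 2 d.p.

42.43

The standard error of measurement is 8.4000×√(1 − 0.8100) ≈ 8.4000×0.4359 ≈ 3.6615.
Half-width = 2.576×3.6615 ≈ 9.4320
Upper bound: 33 + 9.4320 = 42.4320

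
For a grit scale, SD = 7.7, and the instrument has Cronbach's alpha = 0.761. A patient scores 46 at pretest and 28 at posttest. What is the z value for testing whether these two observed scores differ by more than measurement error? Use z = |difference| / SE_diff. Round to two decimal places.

3.38

The standard error of measurement is 7.700*√(1 − 0.761) ≈ 7.700*0.489 ≈ 3.764.
SE_diff = √2 * SEM ≈ 5.324
z = 18 / 5.324 ≈ 3.381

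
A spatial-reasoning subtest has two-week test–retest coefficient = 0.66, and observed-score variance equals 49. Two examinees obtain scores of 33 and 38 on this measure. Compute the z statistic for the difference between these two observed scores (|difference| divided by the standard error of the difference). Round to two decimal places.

σ = 49^(1/2) = 7.000
SEM = 7.000×√(1 − 0.660) ≃ 4.082
SE_diff = SEM × √2 ≃ 4.082 × 1.414 ≃ 5.772
z = 5 / 5.772 ≃ 0.866

0.87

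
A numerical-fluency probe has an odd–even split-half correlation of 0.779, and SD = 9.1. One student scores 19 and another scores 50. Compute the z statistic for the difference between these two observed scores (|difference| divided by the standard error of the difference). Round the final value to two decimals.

Full-length reliability (Spearman-Brown) = 2(0.779)/(1+0.779) ≈ 0.8758
SEM = 9.1000·√(1 − 0.8758) ≈ 3.2074
SE_diff = √2 · SEM ≈ 4.5359
z = |19 − 50| / 4.5359 = 31 / 4.5359 ≈ 6.8343

6.83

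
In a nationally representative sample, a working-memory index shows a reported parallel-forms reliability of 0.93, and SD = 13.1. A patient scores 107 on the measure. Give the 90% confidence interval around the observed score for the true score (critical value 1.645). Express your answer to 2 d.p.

[101.30, 112.70]

SEM = 13.100·√(1 − 0.930) ≈ 3.466
Half-width = 1.645·3.466 ≈ 5.701
Interval: (101.299, 112.701)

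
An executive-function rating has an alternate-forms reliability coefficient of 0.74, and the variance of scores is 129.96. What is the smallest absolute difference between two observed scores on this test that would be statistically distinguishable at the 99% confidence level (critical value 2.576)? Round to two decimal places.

SD = √129.96 ≈ 11.4000
SEM = 11.4000 · √(1 − 0.7400) = 11.4000 · √0.2600 ≈ 11.4000 · 0.5099 ≈ 5.8129
SE_diff = √2 · SEM ≈ 8.2207
Smallest detectable difference = 2.576·8.2207 ≈ 21.1764

21.18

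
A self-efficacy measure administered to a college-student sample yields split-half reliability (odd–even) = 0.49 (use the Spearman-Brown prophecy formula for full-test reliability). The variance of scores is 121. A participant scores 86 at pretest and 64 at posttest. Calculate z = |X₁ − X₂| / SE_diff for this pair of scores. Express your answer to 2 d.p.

2.42

SD = √121 ≈ 11.000
Spearman-Brown: r = 2(0.49) / (1 + 0.49) = 0.980 / 1.490 ≈ 0.658
The standard error of measurement is 11.000·√(1 − 0.658) ≈ 11.000·0.585 ≈ 6.436.
Standard error of the difference = 6.436·√2 ≈ 9.101
z = |86 − 64| / 9.101 = 22 / 9.101 ≈ 2.417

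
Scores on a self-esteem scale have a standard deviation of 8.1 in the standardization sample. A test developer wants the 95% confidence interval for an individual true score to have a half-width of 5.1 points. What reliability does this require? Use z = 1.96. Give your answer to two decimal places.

SEM needed = half-width / z = 5.1/1.96 ≈ 2.60204
r = 1 − (2.60204/8.1)² ≈ 1 − 0.10319 ≈ 0.89681

0.90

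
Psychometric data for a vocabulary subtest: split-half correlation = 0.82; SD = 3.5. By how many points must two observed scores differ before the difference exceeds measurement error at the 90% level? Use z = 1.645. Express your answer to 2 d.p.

Spearman-Brown: r = 2(0.82) / (1 + 0.82) = 1.6400 / 1.8200 ≈ 0.9011
SEM = 3.5000 * √(1 − 0.9011) = 3.5000 * √0.0989 ≈ 3.5000 * 0.3145 ≈ 1.1007
Standard error of the difference = 1.1007·√2 ≈ 1.5566
Minimum reliable difference = 1.645 * SE_diff ≈ 1.645 * 1.5566 ≈ 2.5606

2.56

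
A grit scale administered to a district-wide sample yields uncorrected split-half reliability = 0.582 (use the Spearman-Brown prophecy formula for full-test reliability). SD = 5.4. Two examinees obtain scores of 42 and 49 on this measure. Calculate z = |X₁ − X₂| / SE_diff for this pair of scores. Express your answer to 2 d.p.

1.78

Full-length reliability (Spearman-Brown) = 2(0.582)/(1+0.582) ≈ 0.736
SEM = 5.400·√(1 − 0.736) ≈ 2.776
Standard error of the difference = 2.776·√2 ≈ 3.925
z = |42 − 49| / 3.925 = 7 / 3.925 ≈ 1.783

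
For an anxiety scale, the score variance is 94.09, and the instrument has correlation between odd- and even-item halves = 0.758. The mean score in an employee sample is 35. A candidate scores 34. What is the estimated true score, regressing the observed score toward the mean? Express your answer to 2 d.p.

Spearman-Brown: r = 2(0.758) / (1 + 0.758) = 1.51600 / 1.75800 ≃ 0.86234
T̂ = 0.86234(34) + 0.13766(35) ≃ 34.13766

34.14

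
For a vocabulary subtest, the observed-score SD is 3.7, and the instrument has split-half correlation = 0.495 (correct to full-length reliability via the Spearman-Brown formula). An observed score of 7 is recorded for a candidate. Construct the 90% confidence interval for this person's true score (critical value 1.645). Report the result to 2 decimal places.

r_full = 2·0.495 / (1 + 0.495) ≈ 0.662
SEM = 3.700×√(1 − 0.662) ≈ 2.150
Half-width = 1.645×2.150 ≈ 3.537
90% CI: 7 ± 3.537 = [3.463, 10.537]

[3.46, 10.54]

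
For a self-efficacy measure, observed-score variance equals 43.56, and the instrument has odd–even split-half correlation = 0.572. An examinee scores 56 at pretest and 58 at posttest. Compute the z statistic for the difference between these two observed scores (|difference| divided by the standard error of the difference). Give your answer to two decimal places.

0.41

SD = √43.56 ≈ 6.600
r_full = 2·0.572 / (1 + 0.572) ≈ 0.728
SEM = 6.600·√(1 − 0.728) ≈ 3.444
SE_diff = SEM · √2 ≈ 3.444 · 1.414 ≈ 4.870
z = |56 − 58| / 4.870 = 2 / 4.870 ≈ 0.411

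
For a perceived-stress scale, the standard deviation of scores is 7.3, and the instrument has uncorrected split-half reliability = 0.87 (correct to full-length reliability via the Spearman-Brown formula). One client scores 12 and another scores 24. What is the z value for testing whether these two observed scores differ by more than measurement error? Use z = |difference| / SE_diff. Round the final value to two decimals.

r_full = 2·0.87 / (1 + 0.87) ≈ 0.9305
SEM = 7.3000 * √(1 − 0.9305) = 7.3000 * √0.0695 ≈ 7.3000 * 0.2637 ≈ 1.9247
SE_diff = SEM * √2 ≈ 1.9247 * 1.4142 ≈ 2.7220
z = |12 − 24| / 2.7220 = 12 / 2.7220 ≈ 4.4085

4.41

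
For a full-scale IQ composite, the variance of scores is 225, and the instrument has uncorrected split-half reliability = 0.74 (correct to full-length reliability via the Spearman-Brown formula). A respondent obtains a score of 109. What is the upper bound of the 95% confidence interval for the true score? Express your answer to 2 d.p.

σ = 225^(1/2) = 15.0000
Spearman-Brown: r = 2(0.74) / (1 + 0.74) = 1.4800 / 1.7400 ≈ 0.8506
SEM = 15.0000 × √(1 − 0.8506) = 15.0000 × √0.1494 ≈ 15.0000 × 0.3866 ≈ 5.7983
Margin = 1.96 × 5.7983 ≈ 11.3647
Upper bound: 109 + 11.3647 = 120.3647

120.36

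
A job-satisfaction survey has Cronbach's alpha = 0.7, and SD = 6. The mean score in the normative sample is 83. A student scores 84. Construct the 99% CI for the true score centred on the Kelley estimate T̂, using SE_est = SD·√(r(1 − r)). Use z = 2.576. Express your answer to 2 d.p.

[76.62, 90.78]

T̂ = r·X + (1 − r)·M = 0.700×84 + 0.300×83 = 58.800 + 24.900 ≈ 83.700
SE_est = 6.000·√[r(1 − r)] ≈ 2.750
CI = 83.700 ± 2.576 × 2.750 → [76.617, 90.783]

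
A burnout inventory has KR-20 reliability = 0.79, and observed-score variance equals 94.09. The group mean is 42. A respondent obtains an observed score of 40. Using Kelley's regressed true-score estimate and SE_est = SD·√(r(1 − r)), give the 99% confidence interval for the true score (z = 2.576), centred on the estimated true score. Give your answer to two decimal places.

SD = √94.09 = 9.700
Estimated true score = 0.790·40 + (1 − 0.790)·42 ≃ 40.420
SE_est = SD · √(r(1 − r)) = 9.700 · √0.166 ≃ 9.700 · 0.407 ≃ 3.951
CI = 40.420 ± 2.576 · 3.951 → [30.243, 50.597]

[30.24, 50.60]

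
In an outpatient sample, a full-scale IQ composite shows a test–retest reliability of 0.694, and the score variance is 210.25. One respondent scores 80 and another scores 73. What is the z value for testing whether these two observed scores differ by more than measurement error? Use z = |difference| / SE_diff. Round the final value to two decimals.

0.62

SD = √210.25 ≈ 14.500
The standard error of measurement is 14.500·√(1 − 0.694) ≈ 14.500·0.553 ≈ 8.021.
Standard error of the difference = 8.021·√2 ≈ 11.343
z = |80 − 73| / 11.343 = 7 / 11.343 ≈ 0.617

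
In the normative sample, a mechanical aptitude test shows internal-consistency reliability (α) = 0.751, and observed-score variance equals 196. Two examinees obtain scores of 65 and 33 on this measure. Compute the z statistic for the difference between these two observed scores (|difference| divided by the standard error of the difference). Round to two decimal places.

3.24

SD = √196 = 14.0000
SEM = 14.0000 × √(1 − 0.7510) = 14.0000 × √0.2490 ≈ 14.0000 × 0.4990 ≈ 6.9860
SE_diff = √2 × SEM ≈ 9.8797
z = |65 − 33| / 9.8797 = 32 / 9.8797 ≈ 3.2390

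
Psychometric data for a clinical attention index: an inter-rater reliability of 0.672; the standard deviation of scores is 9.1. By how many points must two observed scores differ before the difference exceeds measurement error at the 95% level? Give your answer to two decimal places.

The standard error of measurement is 9.100*√(1 − 0.672) ≈ 9.100*0.573 ≈ 5.212.
SE_diff = SEM * √2 ≈ 5.212 * 1.414 ≈ 7.370
Minimum reliable difference = 1.96 * SE_diff ≈ 1.96 * 7.370 ≈ 14.446

14.45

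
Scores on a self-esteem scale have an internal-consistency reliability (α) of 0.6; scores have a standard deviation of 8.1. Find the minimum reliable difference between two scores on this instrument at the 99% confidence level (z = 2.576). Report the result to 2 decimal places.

SEM = 8.10000 * √(1 − 0.60000) = 8.10000 * √0.40000 ≃ 8.10000 * 0.63246 ≃ 5.12289
SE_diff = √2 * SEM ≃ 7.24486
Minimum reliable difference = 2.576 * SE_diff ≃ 2.576 * 7.24486 ≃ 18.66276

18.66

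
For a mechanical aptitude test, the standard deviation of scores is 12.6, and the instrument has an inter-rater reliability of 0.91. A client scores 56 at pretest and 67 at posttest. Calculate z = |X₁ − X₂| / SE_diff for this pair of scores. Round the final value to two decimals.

2.06

SEM = 12.600 * √(1 − 0.910) = 12.600 * √0.090 ≈ 12.600 * 0.300 ≈ 3.780
SE_diff = SEM * √2 ≈ 3.780 * 1.414 ≈ 5.346
z = |56 − 67| / 5.346 = 11 / 5.346 ≈ 2.058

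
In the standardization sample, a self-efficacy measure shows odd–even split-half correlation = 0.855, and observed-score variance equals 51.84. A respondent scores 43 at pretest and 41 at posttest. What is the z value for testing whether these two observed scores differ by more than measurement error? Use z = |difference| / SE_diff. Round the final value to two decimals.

σ = 51.84^(1/2) = 7.20000
r_full = 2·0.855 / (1 + 0.855) ≈ 0.92183
The standard error of measurement is 7.20000×√(1 − 0.92183) ≈ 7.20000×0.27958 ≈ 2.01300.
SE_diff = SEM × √2 ≈ 2.01300 × 1.41421 ≈ 2.84682
z = |43 − 41| / 2.84682 = 2 / 2.84682 ≈ 0.70254

0.70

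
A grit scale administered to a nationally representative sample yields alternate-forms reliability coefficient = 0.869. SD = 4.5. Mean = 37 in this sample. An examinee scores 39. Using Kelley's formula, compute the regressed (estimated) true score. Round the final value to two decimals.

38.74

T̂ = r·X + (1 − r)·M = 0.869*39 + 0.131*37 = 33.891 + 4.847 ≈ 38.738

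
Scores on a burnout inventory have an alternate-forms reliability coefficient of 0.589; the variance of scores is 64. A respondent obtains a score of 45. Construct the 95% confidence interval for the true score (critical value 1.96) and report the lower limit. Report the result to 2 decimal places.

σ = 64^(1/2) = 8.000
SEM = 8.000*√(1 − 0.589) ≈ 5.129
Half-width = 1.96*5.129 ≈ 10.052
Lower limit = 45 − 10.052 ≈ 34.948

34.95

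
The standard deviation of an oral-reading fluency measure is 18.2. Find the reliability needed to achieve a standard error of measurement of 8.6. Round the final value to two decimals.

0.78

Required reliability = 1 − (SEM/SD)² = 1 − 0.2233 ≈ 0.7767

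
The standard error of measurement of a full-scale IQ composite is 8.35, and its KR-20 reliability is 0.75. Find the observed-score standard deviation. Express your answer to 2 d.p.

16.70

σ = SEM·(1 − r)^(−1/2) ≈ 8.35·2.0000 ≈ 16.7000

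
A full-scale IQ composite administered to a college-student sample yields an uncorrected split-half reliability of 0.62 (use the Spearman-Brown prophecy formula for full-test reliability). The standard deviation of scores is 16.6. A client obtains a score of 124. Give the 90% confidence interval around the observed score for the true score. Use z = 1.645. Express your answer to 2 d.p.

Spearman-Brown: r = 2(0.62) / (1 + 0.62) = 1.2400 / 1.6200 ≈ 0.7654
SEM = 16.6000 · √(1 − 0.7654) = 16.6000 · √0.2346 ≈ 16.6000 · 0.4843 ≈ 8.0397
Half-width = 1.645·8.0397 ≈ 13.2254
Interval: (110.7746, 137.2254)

[110.77, 137.23]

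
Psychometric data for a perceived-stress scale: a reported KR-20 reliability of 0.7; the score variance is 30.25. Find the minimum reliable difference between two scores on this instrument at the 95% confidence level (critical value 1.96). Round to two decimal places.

SD = √30.25 = 5.50000
SEM = 5.50000 * √(1 − 0.70000) = 5.50000 * √0.30000 ≈ 5.50000 * 0.54772 ≈ 3.01247
SE_diff = SEM * √2 ≈ 3.01247 * 1.41421 ≈ 4.26028
Minimum reliable difference = 1.96 * SE_diff ≈ 1.96 * 4.26028 ≈ 8.35015

8.35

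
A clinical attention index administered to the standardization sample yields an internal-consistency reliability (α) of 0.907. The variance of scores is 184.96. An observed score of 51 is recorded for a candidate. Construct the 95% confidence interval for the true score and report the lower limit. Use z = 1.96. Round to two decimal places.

42.87

SD = √184.96 = 13.60000
SEM = 13.60000·√(1 − 0.90700) ≈ 4.14744
Half-width = 1.96·4.14744 ≈ 8.12899
Lower limit = 51 − 8.12899 ≈ 42.87101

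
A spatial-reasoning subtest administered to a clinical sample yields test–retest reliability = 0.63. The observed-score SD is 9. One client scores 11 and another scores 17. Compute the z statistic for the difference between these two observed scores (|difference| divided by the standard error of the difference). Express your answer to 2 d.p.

SEM = 9.00000 × √(1 − 0.63000) = 9.00000 × √0.37000 ≈ 9.00000 × 0.60828 ≈ 5.47449
Standard error of the difference = 5.47449·√2 ≈ 7.74209
z = 6 / 7.74209 ≈ 0.77498

0.77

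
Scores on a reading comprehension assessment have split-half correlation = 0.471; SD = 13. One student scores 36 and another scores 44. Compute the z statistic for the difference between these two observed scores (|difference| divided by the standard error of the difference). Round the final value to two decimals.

Full-length reliability (Spearman-Brown) = 2(0.471)/(1+0.471) ≈ 0.64038
SEM = 13.00000 × √(1 − 0.64038) = 13.00000 × √0.35962 ≈ 13.00000 × 0.59968 ≈ 7.79587
SE_diff = SEM × √2 ≈ 7.79587 × 1.41421 ≈ 11.02503
z = 8 / 11.02503 ≈ 0.72562

0.73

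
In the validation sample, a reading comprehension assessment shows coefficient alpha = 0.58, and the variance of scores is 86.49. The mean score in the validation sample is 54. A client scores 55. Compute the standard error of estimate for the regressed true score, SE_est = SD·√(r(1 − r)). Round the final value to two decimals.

SD = √86.49 ≈ 9.300
SE_est = 9.300·√(0.580·0.420) ≈ 4.590

4.59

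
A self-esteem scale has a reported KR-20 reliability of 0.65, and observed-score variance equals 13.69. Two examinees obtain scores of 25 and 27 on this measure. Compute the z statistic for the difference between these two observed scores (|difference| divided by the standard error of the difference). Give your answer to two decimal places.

σ = 13.69^(1/2) = 3.700
SEM = 3.700*√(1 − 0.650) ≈ 2.189
SE_diff = √2 * SEM ≈ 3.096
z = 2 / 3.096 ≈ 0.646

0.65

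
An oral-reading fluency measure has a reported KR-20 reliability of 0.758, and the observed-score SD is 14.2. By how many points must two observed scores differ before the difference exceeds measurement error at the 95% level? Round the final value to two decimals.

The standard error of measurement is 14.20000×√(1 − 0.75800) ≈ 14.20000×0.49193 ≈ 6.98548.
Standard error of the difference = 6.98548·√2 ≈ 9.87896
Minimum reliable difference = 1.96 × SE_diff ≈ 1.96 × 9.87896 ≈ 19.36275

19.36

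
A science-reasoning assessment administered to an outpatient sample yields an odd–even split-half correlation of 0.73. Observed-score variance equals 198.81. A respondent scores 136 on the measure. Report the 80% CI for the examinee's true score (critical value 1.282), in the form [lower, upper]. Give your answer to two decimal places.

[128.86, 143.14]

SD = √198.81 ≈ 14.1000
Spearman-Brown: r = 2(0.73) / (1 + 0.73) = 1.4600 / 1.7300 ≈ 0.8439
SEM = 14.1000 × √(1 − 0.8439) = 14.1000 × √0.1561 ≈ 14.1000 × 0.3951 ≈ 5.5703
Half-width = 1.282×5.5703 ≈ 7.1411
CI = 136 ± 7.1411 → [128.8589, 143.1411]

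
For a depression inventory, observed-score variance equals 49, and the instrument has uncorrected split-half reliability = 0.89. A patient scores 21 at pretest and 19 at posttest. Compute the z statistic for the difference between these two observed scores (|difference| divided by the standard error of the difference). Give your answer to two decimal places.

σ = 49^(1/2) = 7.0000
Spearman-Brown: r = 2(0.89) / (1 + 0.89) = 1.7800 / 1.8900 ≃ 0.9418
The standard error of measurement is 7.0000*√(1 − 0.9418) ≃ 7.0000*0.2412 ≃ 1.6887.
Standard error of the difference = 1.6887·√2 ≃ 2.3882
z = |21 − 19| / 2.3882 = 2 / 2.3882 ≃ 0.8374

0.84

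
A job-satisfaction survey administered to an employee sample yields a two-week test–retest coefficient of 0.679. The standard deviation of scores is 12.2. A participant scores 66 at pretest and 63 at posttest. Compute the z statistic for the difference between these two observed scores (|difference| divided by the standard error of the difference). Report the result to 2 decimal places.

0.31

The standard error of measurement is 12.200×√(1 − 0.679) ≃ 12.200×0.567 ≃ 6.912.
SE_diff = √2 × SEM ≃ 9.775
z = 3 / 9.775 ≃ 0.307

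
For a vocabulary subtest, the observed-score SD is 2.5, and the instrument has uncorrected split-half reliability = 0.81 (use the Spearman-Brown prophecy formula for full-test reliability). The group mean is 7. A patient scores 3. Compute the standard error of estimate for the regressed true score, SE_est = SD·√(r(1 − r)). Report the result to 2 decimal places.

0.77

Spearman-Brown: r = 2(0.81) / (1 + 0.81) = 1.62000 / 1.81000 ≈ 0.89503
SE_est = 2.50000·√(0.89503·0.10497) ≈ 0.76629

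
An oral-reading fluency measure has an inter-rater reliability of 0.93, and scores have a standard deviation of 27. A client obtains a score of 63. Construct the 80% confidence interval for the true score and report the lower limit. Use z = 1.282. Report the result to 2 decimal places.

SEM = 27.0000·√(1 − 0.9300) ≈ 7.1435
1.282 · SEM ≈ 9.1580
Lower bound: 63 − 9.1580 = 53.8420

53.84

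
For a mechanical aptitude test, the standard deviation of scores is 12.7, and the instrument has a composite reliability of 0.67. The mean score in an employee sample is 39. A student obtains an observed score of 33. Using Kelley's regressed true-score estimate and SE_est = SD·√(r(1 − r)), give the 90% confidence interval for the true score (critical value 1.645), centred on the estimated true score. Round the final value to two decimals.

[25.16, 44.80]

T̂ = 0.6700(33) + 0.3300(39) ≈ 34.9800
SE_est = SD × √(r(1 − r)) = 12.7000 × √0.2211 ≈ 12.7000 × 0.4702 ≈ 5.9717
CI = 34.9800 ± 1.645 × 5.9717 → [25.1566, 44.8034]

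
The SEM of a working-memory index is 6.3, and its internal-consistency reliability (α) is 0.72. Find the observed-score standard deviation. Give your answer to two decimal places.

σ = SEM·(1 − r)^(−1/2) ≈ 6.3*1.890 ≈ 11.906

11.91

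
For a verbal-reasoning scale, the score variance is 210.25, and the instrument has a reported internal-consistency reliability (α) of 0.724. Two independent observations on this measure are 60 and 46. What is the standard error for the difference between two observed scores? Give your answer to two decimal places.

σ = 210.25^(1/2) = 14.500
SEM = 14.500·√(1 − 0.724) ≈ 7.618
SE_diff = SEM · √2 ≈ 7.618 · 1.414 ≈ 10.773

10.77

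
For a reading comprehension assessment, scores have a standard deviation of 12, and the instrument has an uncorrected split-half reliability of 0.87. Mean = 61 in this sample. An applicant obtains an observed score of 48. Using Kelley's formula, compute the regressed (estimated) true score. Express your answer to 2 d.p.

48.90

Full-length reliability (Spearman-Brown) = 2(0.87)/(1+0.87) ≈ 0.93048
T̂ = r·X + (1 − r)·M = 0.93048×48 + 0.06952×61 ≈ 44.66310 + 4.24064 ≈ 48.90374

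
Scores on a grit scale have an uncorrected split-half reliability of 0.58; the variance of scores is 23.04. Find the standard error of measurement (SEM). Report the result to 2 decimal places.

SD = √23.04 = 4.8000
Full-length reliability (Spearman-Brown) = 2(0.58)/(1+0.58) ≈ 0.7342
SEM = 4.8000·√(1 − 0.7342) ≈ 2.4748

2.47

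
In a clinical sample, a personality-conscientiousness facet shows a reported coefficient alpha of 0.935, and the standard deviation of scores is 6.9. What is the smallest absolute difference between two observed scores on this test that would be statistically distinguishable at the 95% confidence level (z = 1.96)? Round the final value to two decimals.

SEM = 6.900×√(1 − 0.935) ≈ 1.759
SE_diff = √2 × SEM ≈ 2.488
Minimum reliable difference = 1.96 × SE_diff ≈ 1.96 × 2.488 ≈ 4.876

4.88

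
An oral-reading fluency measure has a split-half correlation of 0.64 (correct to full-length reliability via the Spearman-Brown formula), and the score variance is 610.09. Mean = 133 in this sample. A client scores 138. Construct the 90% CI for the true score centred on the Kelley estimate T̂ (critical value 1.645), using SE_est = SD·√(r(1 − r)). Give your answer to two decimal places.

SD = √610.09 = 24.700
Spearman-Brown: r = 2(0.64) / (1 + 0.64) = 1.280 / 1.640 ≃ 0.780
Estimated true score = 0.780*138 + (1 − 0.780)*133 ≃ 136.902
SE_est = 24.700*√(0.780*0.220) ≃ 10.224
CI = 136.902 ± 1.645 * 10.224 → [120.084, 153.720]

[120.08, 153.72]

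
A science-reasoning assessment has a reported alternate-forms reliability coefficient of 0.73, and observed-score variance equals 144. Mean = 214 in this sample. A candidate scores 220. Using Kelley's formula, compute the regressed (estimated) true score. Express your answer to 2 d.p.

218.38

Estimated true score = 0.73000×220 + (1 − 0.73000)×214 ≃ 218.38000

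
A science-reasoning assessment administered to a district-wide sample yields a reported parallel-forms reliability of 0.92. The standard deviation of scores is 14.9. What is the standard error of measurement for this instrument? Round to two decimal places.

SEM = 14.90000 × √(1 − 0.92000) = 14.90000 × √0.08000 ≈ 14.90000 × 0.28284 ≈ 4.21436

4.21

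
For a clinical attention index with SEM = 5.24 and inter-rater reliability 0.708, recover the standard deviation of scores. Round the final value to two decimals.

9.70

SD = 5.24 / √(1 − 0.708) ≈ 9.69706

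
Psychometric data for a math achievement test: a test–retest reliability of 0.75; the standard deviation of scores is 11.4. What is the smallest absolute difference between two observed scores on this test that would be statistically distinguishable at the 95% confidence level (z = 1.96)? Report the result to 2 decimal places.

15.80

The standard error of measurement is 11.4000×√(1 − 0.7500) ≈ 11.4000×0.5000 ≈ 5.7000.
Standard error of the difference = 5.7000·√2 ≈ 8.0610
Smallest detectable difference = 1.96×8.0610 ≈ 15.7996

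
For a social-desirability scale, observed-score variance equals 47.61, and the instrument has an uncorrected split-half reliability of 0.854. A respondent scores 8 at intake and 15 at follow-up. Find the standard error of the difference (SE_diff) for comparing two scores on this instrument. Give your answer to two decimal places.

SD = √47.61 = 6.900
Spearman-Brown: r = 2(0.854) / (1 + 0.854) = 1.708 / 1.854 ≃ 0.921
SEM = 6.900*√(1 − 0.921) ≃ 1.936
SE_diff = √2 * SEM ≃ 2.738

2.74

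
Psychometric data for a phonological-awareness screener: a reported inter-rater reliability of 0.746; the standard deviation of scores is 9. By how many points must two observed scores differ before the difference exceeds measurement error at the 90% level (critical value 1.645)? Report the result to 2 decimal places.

10.55

SEM = 9.0000*√(1 − 0.7460) ≈ 4.5359
Standard error of the difference = 4.5359·√2 ≈ 6.4147
Smallest detectable difference = 1.645*6.4147 ≈ 10.5521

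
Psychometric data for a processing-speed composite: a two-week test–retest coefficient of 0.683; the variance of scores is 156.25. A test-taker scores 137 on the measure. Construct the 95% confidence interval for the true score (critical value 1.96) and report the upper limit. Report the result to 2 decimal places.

150.79

σ = 156.25^(1/2) = 12.5000
SEM = 12.5000×√(1 − 0.6830) ≃ 7.0378
1.96 × SEM ≃ 13.7942
Upper bound: 137 + 13.7942 = 150.7942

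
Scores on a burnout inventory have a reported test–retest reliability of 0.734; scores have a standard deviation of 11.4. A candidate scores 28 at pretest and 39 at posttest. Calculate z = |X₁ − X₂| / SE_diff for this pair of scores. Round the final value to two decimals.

SEM = 11.400·√(1 − 0.734) ≈ 5.880
SE_diff = √2 · SEM ≈ 8.315
z = |28 − 39| / 8.315 = 11 / 8.315 ≈ 1.323

1.32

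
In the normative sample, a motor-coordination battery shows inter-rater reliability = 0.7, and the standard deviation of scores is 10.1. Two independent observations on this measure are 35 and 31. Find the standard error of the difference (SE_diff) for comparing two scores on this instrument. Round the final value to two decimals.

7.82

The standard error of measurement is 10.100×√(1 − 0.700) ≈ 10.100×0.548 ≈ 5.532.
SE_diff = √2 × SEM ≈ 7.823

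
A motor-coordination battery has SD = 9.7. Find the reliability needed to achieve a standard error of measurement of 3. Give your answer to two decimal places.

0.90

r = 1 − (3.0000/9.7)² ≈ 1 − 0.0957 ≈ 0.9043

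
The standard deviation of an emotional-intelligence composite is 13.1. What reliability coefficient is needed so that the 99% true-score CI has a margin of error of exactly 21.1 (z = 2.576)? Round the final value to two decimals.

0.61

SEM needed = half-width / z = 21.1/2.576 ≈ 8.1910
r = 1 − (SEM / SD)² = 1 − (8.1910 / 13.1)² ≈ 1 − 0.3910 ≈ 0.6090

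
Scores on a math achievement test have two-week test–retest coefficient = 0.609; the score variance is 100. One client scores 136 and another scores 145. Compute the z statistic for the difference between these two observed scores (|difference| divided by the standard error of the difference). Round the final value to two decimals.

1.02

SD = √100 ≃ 10.00000
SEM = 10.00000·√(1 − 0.60900) ≃ 6.25300
SE_diff = SEM · √2 ≃ 6.25300 · 1.41421 ≃ 8.84308
z = |136 − 145| / 8.84308 = 9 / 8.84308 ≃ 1.01775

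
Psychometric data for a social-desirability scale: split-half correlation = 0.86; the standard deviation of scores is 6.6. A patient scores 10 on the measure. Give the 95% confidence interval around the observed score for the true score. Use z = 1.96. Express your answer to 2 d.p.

[6.45, 13.55]

Spearman-Brown: r = 2(0.86) / (1 + 0.86) = 1.720 / 1.860 ≈ 0.925
The standard error of measurement is 6.600*√(1 − 0.925) ≈ 6.600*0.274 ≈ 1.811.
1.96 * SEM ≈ 3.549
95% CI: 10 ± 3.549 = [6.451, 13.549]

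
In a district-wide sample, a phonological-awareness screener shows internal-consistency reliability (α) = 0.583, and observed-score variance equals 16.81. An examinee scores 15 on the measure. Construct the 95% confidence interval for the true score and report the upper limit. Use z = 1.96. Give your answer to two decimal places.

σ = 16.81^(1/2) = 4.10000
SEM = 4.10000 · √(1 − 0.58300) = 4.10000 · √0.41700 ≈ 4.10000 · 0.64576 ≈ 2.64760
1.96 · SEM ≈ 5.18929
Upper limit = 15 + 5.18929 ≈ 20.18929

20.19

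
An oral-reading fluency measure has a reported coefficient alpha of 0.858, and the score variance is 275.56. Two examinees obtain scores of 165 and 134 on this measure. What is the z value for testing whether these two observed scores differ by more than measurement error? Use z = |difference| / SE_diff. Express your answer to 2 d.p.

3.50

SD = √275.56 ≃ 16.600
SEM = 16.600·√(1 − 0.858) ≃ 6.255
Standard error of the difference = 6.255·√2 ≃ 8.846
z = 31 / 8.846 ≃ 3.504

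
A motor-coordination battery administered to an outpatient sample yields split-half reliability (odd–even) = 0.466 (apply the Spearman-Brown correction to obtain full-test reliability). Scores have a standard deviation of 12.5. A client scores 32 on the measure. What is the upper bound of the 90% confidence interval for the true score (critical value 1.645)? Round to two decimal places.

44.41

Spearman-Brown: r = 2(0.466) / (1 + 0.466) = 0.932 / 1.466 ≈ 0.636
SEM = 12.500 * √(1 − 0.636) = 12.500 * √0.364 ≈ 12.500 * 0.604 ≈ 7.544
1.645 * SEM ≈ 12.410
Upper bound: 32 + 12.410 = 44.410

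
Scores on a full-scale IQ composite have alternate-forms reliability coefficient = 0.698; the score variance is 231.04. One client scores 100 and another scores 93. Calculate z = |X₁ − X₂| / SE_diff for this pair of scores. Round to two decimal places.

0.59

SD = √231.04 ≈ 15.2000
SEM = 15.2000 · √(1 − 0.6980) = 15.2000 · √0.3020 ≈ 15.2000 · 0.5495 ≈ 8.3531
SE_diff = √2 · SEM ≈ 11.8131
z = |100 − 93| / 11.8131 = 7 / 11.8131 ≈ 0.5926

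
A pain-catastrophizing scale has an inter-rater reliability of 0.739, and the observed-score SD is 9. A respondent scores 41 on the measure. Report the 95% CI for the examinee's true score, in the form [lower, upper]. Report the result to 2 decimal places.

[31.99, 50.01]

SEM = 9.000×√(1 − 0.739) ≈ 4.598
Margin = 1.96 × 4.598 ≈ 9.012
CI = 41 ± 9.012 → [31.988, 50.012]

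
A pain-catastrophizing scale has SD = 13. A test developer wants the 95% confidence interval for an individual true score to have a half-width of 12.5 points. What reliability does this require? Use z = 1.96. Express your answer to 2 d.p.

SEM needed = half-width / z = 12.5/1.96 ≈ 6.37755
Required reliability = 1 − (SEM/SD)² = 1 − 0.24067 ≈ 0.75933

0.76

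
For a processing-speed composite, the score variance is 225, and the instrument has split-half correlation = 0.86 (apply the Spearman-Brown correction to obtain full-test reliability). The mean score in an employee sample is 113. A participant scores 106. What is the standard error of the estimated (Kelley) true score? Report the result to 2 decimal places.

3.96

SD = √225 ≈ 15.000
Full-length reliability (Spearman-Brown) = 2(0.86)/(1+0.86) ≈ 0.925
SE_est = SD × √(r(1 − r)) = 15.000 × √0.070 ≈ 15.000 × 0.264 ≈ 3.957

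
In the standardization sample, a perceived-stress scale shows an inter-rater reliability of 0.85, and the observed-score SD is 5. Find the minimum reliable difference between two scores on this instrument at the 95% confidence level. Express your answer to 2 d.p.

SEM = 5.000 · √(1 − 0.850) = 5.000 · √0.150 ≈ 5.000 · 0.387 ≈ 1.936
Standard error of the difference = 1.936·√2 ≈ 2.739
Minimum reliable difference = 1.96 · SE_diff ≈ 1.96 · 2.739 ≈ 5.368

5.37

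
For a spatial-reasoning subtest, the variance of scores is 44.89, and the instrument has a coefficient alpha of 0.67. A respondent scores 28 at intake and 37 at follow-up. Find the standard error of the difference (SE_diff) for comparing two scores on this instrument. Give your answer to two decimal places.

5.44

SD = √44.89 = 6.700
The standard error of measurement is 6.700×√(1 − 0.670) ≈ 6.700×0.574 ≈ 3.849.
SE_diff = SEM × √2 ≈ 3.849 × 1.414 ≈ 5.443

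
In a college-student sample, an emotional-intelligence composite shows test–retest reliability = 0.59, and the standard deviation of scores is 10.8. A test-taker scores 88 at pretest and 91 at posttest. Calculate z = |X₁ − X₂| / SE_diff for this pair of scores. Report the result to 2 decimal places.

SEM = 10.800 · √(1 − 0.590) = 10.800 · √0.410 ≃ 10.800 · 0.640 ≃ 6.915
SE_diff = SEM · √2 ≃ 6.915 · 1.414 ≃ 9.780
z = |88 − 91| / 9.780 = 3 / 9.780 ≃ 0.307

0.31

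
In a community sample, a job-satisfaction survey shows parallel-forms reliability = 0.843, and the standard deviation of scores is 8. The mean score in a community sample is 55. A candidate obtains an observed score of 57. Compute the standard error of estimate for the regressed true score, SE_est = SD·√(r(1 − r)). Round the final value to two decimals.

2.91

SE_est = SD × √(r(1 − r)) = 8.000 × √0.132 ≃ 8.000 × 0.364 ≃ 2.910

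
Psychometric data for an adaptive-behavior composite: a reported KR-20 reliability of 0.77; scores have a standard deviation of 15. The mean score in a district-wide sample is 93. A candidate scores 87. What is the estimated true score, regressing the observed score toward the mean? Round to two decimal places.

88.38

T̂ = 0.77000(87) + 0.23000(93) ≈ 88.38000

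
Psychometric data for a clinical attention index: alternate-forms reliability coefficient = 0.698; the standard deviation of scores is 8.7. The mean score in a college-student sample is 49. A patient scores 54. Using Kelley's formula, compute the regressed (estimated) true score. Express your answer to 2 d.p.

52.49

T̂ = 0.6980(54) + 0.3020(49) ≈ 52.4900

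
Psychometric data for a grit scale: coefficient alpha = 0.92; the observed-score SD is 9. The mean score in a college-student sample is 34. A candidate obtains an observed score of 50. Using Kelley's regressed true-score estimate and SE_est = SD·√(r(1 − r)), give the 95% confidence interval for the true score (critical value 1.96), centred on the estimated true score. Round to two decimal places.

T̂ = 0.9200(50) + 0.0800(34) ≃ 48.7200
SE_est = SD × √(r(1 − r)) = 9.0000 × √0.0736 ≃ 9.0000 × 0.2713 ≃ 2.4416
CI = 48.7200 ± 1.96 × 2.4416 → [43.9344, 53.5056]

[43.93, 53.51]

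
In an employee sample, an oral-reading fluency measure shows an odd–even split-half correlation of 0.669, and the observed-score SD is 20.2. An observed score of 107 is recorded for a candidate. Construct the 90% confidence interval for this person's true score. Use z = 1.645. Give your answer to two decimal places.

[92.20, 121.80]

r_full = 2·0.669 / (1 + 0.669) ≃ 0.802
SEM = 20.200·√(1 − 0.802) ≃ 8.996
Margin = 1.645 · 8.996 ≃ 14.798
90% CI: 107 ± 14.798 = [92.202, 121.798]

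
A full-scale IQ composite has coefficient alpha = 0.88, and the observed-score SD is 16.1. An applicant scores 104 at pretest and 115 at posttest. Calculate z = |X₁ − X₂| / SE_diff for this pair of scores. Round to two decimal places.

SEM = 16.1000*√(1 − 0.8800) ≃ 5.5772
SE_diff = SEM * √2 ≃ 5.5772 * 1.4142 ≃ 7.8874
z = |104 − 115| / 7.8874 = 11 / 7.8874 ≃ 1.3946

1.39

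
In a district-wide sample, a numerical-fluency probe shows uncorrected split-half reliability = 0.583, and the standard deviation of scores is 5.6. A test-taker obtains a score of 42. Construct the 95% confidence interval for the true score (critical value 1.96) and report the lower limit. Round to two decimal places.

r_full = 2·0.583 / (1 + 0.583) ≈ 0.73658
SEM = 5.60000 · √(1 − 0.73658) = 5.60000 · √0.26342 ≈ 5.60000 · 0.51325 ≈ 2.87419
Half-width = 1.96·2.87419 ≈ 5.63341
Lower bound: 42 − 5.63341 = 36.36659

36.37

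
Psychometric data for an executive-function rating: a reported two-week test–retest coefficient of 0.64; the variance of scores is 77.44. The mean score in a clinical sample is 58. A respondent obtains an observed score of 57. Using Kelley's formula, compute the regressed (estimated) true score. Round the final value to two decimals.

T̂ = r·X + (1 − r)·M = 0.64000×57 + 0.36000×58 = 36.48000 + 20.88000 ≈ 57.36000

57.36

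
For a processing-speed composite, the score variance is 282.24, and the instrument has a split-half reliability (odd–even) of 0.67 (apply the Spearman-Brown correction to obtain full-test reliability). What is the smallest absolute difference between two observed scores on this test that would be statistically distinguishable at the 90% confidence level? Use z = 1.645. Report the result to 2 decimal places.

17.37

σ = 282.24^(1/2) = 16.8000
Full-length reliability (Spearman-Brown) = 2(0.67)/(1+0.67) ≈ 0.8024
SEM = 16.8000 × √(1 − 0.8024) = 16.8000 × √0.1976 ≈ 16.8000 × 0.4445 ≈ 7.4681
SE_diff = √2 × SEM ≈ 10.5614
Smallest detectable difference = 1.645×10.5614 ≈ 17.3736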